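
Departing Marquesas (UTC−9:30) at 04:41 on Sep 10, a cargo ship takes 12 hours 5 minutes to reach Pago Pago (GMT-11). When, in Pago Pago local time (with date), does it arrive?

Convert departure to UTC: 04:41 + 9:30 = 14:11 UTC on Sep 10.
Add 12 hours 5 minutes travel time → 02:16 UTC (Sep 11).
Pago Pago is UTC−11:00, so local arrival = 02:16 − 11:00 = 15:16 on Sep 10.

15:16 on Sep 10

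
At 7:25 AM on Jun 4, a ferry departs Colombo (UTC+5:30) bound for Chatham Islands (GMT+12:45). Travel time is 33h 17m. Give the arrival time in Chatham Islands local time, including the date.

11:57 PM on June 5

Convert departure to UTC: 7:25 AM − 5:30 = 1:55 AM UTC on Jun 4.
Add 33 hours 17 minutes travel time → 11:12 AM UTC (Jun 5).
Chatham Islands is UTC+12:45, so local arrival = 11:12 AM + 12:45 = 11:57 PM on Jun 5.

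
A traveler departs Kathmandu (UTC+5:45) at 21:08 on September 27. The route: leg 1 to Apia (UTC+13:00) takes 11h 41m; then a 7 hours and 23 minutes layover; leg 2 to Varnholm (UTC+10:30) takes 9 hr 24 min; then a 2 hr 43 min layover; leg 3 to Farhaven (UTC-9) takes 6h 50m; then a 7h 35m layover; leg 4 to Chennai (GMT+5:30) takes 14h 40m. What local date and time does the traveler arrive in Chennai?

09:09 on Sep 30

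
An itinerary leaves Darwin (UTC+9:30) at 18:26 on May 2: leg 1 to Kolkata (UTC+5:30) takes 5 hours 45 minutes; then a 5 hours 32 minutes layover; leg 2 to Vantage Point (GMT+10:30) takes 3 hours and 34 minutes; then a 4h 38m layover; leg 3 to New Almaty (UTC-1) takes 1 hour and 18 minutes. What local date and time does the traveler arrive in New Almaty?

Convert departure to UTC: 18:26 − 9:30 = 08:56 UTC on May 2.
Add 5 hours 45 minutes leg 1 → 14:41 UTC.
Add 5 hours 32 minutes layover in Kolkata → 20:13 UTC.
Add 3 hours 34 minutes leg 2 → 23:47 UTC.
Add 4 hours and 38 minutes layover in Vantage Point → 04:25 UTC (May 3).
Add 1 hour 18 minutes leg 3 → 05:43 UTC.
New Almaty is UTC−1:00, so local arrival = 05:43 − 1:00 = 04:43 on May 3.

04:43 on May 3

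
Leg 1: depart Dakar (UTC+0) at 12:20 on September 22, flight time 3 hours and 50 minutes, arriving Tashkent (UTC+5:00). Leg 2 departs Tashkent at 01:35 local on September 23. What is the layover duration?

Dakar is at UTC+0, so departure is already 12:20 UTC on Sep 22.
Add 3 hours and 50 minutes flight time → 16:10 UTC.
Tashkent is UTC+5:00, so local arrival = 16:10 + 5:00 = 21:10 on Sep 22.
Layover = 01:35 − 21:10 (+1 day) = 4 hours 25 minutes.

4 hours 25 minutes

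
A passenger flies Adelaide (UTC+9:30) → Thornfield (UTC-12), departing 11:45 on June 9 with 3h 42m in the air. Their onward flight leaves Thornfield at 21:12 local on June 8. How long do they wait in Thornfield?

3 hours 15 minutes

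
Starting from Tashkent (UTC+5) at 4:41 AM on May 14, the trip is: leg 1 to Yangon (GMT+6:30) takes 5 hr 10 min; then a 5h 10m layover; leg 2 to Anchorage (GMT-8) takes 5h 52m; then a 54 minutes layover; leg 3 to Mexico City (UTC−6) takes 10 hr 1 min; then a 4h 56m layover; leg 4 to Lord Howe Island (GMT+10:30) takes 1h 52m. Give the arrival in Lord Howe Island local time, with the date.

8:06 PM on May 15

Convert departure to UTC: 4:41 AM − 5:00 = 11:41 PM UTC on May 13.
Add 5 hours 10 minutes leg 1 → 4:51 AM UTC (May 14).
Add 5 hours and 10 minutes layover in Yangon → 10:01 AM UTC.
Add 5 hours and 52 minutes leg 2 → 3:53 PM UTC.
Add 54 minutes layover in Anchorage → 4:47 PM UTC.
Add 10 hours and 1 minute leg 3 → 2:48 AM UTC (May 15).
Add 4 hours 56 minutes layover in Mexico City → 7:44 AM UTC.
Add 1 hour 52 minutes leg 4 → 9:36 AM UTC.
Lord Howe Island is UTC+10:30, so local arrival = 9:36 AM + 10:30 = 8:06 PM on May 15.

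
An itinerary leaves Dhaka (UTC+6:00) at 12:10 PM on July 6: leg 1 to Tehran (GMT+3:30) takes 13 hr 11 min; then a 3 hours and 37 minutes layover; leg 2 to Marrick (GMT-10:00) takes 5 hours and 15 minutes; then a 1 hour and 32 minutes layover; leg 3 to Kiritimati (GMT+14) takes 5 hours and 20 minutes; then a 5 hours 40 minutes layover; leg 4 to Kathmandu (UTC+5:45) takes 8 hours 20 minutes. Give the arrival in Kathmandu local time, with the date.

Convert departure to UTC: 12:10 PM − 6:00 = 6:10 AM UTC on Jul 6.
Add 13 hours and 11 minutes leg 1 → 7:21 PM UTC.
Add 3 hours 37 minutes layover in Tehran → 10:58 PM UTC.
Add 5 hours and 15 minutes leg 2 → 4:13 AM UTC (Jul 7).
Add 1 hour 32 minutes layover in Marrick → 5:45 AM UTC.
Add 5 hours 20 minutes leg 3 → 11:05 AM UTC.
Add 5 hours 40 minutes layover in Kiritimati → 4:45 PM UTC.
Add 8 hours and 20 minutes leg 4 → 1:05 AM UTC (Jul 8).
Kathmandu is UTC+5:45, so local arrival = 1:05 AM + 5:45 = 6:50 AM on Jul 8.

6:50 AM on July 8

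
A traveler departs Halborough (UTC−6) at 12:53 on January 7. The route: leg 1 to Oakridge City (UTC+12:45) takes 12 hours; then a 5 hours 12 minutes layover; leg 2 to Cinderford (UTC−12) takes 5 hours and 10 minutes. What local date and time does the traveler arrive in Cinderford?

Convert departure to UTC: 12:53 + 6:00 = 18:53 UTC on Jan 7.
Add 12 hours leg 1 → 06:53 UTC (Jan 8).
Add 5 hours 12 minutes layover in Oakridge City → 12:05 UTC.
Add 5 hours 10 minutes leg 2 → 17:15 UTC.
Cinderford is UTC−12:00, so local arrival = 17:15 − 12:00 = 05:15 on Jan 8.

05:15 on January 8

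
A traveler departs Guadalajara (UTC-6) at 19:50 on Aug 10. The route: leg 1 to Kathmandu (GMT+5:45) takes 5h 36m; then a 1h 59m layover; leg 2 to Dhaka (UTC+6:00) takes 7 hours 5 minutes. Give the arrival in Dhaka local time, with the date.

22:30 on Aug 11

Convert departure to UTC: 19:50 + 6:00 = 01:50 UTC on Aug 11.
Add 5 hours 36 minutes leg 1 → 07:26 UTC.
Add 1 hour 59 minutes layover in Kathmandu → 09:25 UTC.
Add 7 hours 5 minutes leg 2 → 16:30 UTC.
Dhaka is UTC+6:00, so local arrival = 16:30 + 6:00 = 22:30 on Aug 11.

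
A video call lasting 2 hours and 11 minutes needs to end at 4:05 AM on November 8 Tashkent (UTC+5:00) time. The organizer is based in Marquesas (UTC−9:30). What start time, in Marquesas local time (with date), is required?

Target end time in UTC: 4:05 AM − 5:00 = 11:05 PM on Nov 7.
Subtract 2 hours 11 minutes → start 8:54 PM UTC on Nov 7.
Marquesas is UTC−9:30: 8:54 PM − 9:30 = 11:24 AM on Nov 7.

11:24 AM on November 7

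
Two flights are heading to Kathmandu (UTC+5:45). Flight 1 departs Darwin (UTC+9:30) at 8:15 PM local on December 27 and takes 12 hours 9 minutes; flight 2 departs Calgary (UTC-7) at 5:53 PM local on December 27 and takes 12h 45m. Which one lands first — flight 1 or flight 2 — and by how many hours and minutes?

the first, by 14 hours 44 minutes

Flight 1 in UTC: 8:15 PM − 9:30 = 10:45 AM on Dec 27.
+12 hours 9 minutes → arrive 10:54 PM UTC on Dec 27.
Flight 2 in UTC: 5:53 PM + 7:00 = 12:53 AM on Dec 28.
+12 hours 45 minutes → arrive 1:38 PM UTC on Dec 28.
Flight 1 lands earlier by 14 hours 44 minutes.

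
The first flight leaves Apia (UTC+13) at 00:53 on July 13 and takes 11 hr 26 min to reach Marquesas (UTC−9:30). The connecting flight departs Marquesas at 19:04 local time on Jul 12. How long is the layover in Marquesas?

5 hours 15 minutes

Convert departure to UTC: 00:53 − 13:00 = 11:53 UTC on Jul 12.
Add 11 hours 26 minutes flight time → 23:19 UTC.
Marquesas is UTC−9:30, so local arrival = 23:19 − 9:30 = 13:49 on Jul 12.
Layover = 19:04 − 13:49 = 5 hours 15 minutes.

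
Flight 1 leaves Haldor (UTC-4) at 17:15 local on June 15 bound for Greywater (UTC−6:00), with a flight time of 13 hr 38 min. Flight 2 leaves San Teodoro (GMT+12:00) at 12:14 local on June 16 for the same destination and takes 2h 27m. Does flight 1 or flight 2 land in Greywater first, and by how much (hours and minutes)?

Flight 1 in UTC: 17:15 + 4:00 = 21:15 on Jun 15.
+13 hours 38 minutes → arrive 10:53 UTC on Jun 16.
Flight 2 in UTC: 12:14 − 12:00 = 00:14 on Jun 16.
+2 hours 27 minutes → arrive 02:41 UTC on Jun 16.
Flight 2 lands earlier by 8 hours 12 minutes.

the second, by 8 hours 12 minutes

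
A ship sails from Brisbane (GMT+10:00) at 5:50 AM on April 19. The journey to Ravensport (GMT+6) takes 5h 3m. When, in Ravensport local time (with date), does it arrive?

Convert departure to UTC: 5:50 AM − 10:00 = 7:50 PM UTC on Apr 18.
Add 5 hours and 3 minutes travel time → 12:53 AM UTC (Apr 19).
Ravensport is UTC+6:00, so local arrival = 12:53 AM + 6:00 = 6:53 AM on Apr 19.

6:53 AM on April 19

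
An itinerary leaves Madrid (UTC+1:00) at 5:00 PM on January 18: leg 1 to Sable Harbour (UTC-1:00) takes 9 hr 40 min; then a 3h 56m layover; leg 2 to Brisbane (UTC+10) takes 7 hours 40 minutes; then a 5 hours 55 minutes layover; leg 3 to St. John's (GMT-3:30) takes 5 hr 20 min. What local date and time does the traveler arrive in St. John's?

Convert departure to UTC: 5:00 PM − 1:00 = 4:00 PM UTC on Jan 18.
Add 9 hours and 40 minutes leg 1 → 1:40 AM UTC (Jan 19).
Add 3 hours and 56 minutes layover in Sable Harbour → 5:36 AM UTC.
Add 7 hours 40 minutes leg 2 → 1:16 PM UTC.
Add 5 hours and 55 minutes layover in Brisbane → 7:11 PM UTC.
Add 5 hours and 20 minutes leg 3 → 12:31 AM UTC (Jan 20).
St. John's is UTC−3:30, so local arrival = 12:31 AM − 3:30 = 9:01 PM on Jan 19.

9:01 PM on Jan 19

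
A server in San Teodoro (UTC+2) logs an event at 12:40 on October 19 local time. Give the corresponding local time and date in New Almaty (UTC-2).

In UTC: 12:40 − 2:00 = 10:40 on Oct 19.
New Almaty is UTC−2:00: 10:40 − 2:00 = 08:40 on Oct 19.

08:40 on October 19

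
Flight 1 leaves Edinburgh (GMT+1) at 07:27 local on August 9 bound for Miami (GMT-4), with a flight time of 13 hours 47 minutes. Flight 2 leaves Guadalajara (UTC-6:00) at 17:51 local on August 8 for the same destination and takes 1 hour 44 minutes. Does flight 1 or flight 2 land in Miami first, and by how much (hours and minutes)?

the second, by 18 hours 39 minutes

Flight 1 in UTC: 07:27 − 1:00 = 06:27 on Aug 9.
+13 hours 47 minutes → arrive 20:14 UTC on Aug 9.
Flight 2 in UTC: 17:51 + 6:00 = 23:51 on Aug 8.
+1 hour 44 minutes → arrive 01:35 UTC on Aug 9.
Flight 2 lands earlier by 18 hours 39 minutes.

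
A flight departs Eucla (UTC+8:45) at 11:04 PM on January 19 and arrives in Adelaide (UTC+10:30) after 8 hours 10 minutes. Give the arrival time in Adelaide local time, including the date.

Adelaide is 1:45 ahead of Eucla.
After 8 hours and 10 minutes it is 7:14 AM (Jan 20) in Eucla.
Shift by the zone difference: 7:14 AM + 1:45 = 8:59 AM on Jan 20 in Adelaide.

8:59 AM on Jan 20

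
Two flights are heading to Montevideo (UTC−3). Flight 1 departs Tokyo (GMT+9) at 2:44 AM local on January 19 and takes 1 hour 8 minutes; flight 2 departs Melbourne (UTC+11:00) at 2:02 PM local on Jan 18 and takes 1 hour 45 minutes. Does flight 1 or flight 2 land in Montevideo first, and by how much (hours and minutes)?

Flight 1 in UTC: 2:44 AM − 9:00 = 5:44 PM on Jan 18.
+1 hour 8 minutes → arrive 6:52 PM UTC on Jan 18.
Flight 2 in UTC: 2:02 PM − 11:00 = 3:02 AM on Jan 18.
+1 hour 45 minutes → arrive 4:47 AM UTC on Jan 18.
Flight 2 lands earlier by 14 hours 5 minutes.

the second, by 14 hours 5 minutes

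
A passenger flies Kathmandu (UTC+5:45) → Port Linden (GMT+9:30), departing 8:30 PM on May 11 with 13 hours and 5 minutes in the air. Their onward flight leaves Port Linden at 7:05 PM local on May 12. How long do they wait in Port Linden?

Convert departure to UTC: 8:30 PM − 5:45 = 2:45 PM UTC on May 11.
Add 13 hours 5 minutes flight time → 3:50 AM UTC (May 12).
Port Linden is UTC+9:30, so local arrival = 3:50 AM + 9:30 = 1:20 PM on May 12.
Layover = 7:05 PM − 1:20 PM = 5 hours 45 minutes.

5 hours 45 minutes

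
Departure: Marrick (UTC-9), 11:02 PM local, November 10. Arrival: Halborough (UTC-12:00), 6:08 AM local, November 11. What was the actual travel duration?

10 hours 6 minutes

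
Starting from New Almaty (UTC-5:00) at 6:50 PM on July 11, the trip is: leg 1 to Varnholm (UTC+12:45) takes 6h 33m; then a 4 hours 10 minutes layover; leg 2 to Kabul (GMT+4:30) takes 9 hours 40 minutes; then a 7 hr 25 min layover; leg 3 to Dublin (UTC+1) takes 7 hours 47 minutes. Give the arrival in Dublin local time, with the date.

12:25 PM on Jul 13

Convert departure to UTC: 6:50 PM + 5:00 = 11:50 PM UTC on Jul 11.
Add 6 hours and 33 minutes leg 1 → 6:23 AM UTC (Jul 12).
Add 4 hours and 10 minutes layover in Varnholm → 10:33 AM UTC.
Add 9 hours 40 minutes leg 2 → 8:13 PM UTC.
Add 7 hours 25 minutes layover in Kabul → 3:38 AM UTC (Jul 13).
Add 7 hours and 47 minutes leg 3 → 11:25 AM UTC.
Dublin is UTC+1:00, so local arrival = 11:25 AM + 1:00 = 12:25 PM on Jul 13.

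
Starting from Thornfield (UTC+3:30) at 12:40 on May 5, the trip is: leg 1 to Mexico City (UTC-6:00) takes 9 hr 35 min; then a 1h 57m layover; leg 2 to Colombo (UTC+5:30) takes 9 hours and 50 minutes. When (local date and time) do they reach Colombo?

Convert departure to UTC: 12:40 − 3:30 = 09:10 UTC on May 5.
Add 9 hours and 35 minutes leg 1 → 18:45 UTC.
Add 1 hour and 57 minutes layover in Mexico City → 20:42 UTC.
Add 9 hours 50 minutes leg 2 → 06:32 UTC (May 6).
Colombo is UTC+5:30, so local arrival = 06:32 + 5:30 = 12:02 on May 6.

12:02 on May 6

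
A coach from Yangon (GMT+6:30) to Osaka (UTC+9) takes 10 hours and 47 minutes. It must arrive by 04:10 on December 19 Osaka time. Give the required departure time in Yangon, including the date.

Target arrival in UTC: 04:10 − 9:00 = 19:10 on Dec 18.
Subtract 10 hours and 47 minutes → departure 08:23 UTC on Dec 18.
Yangon is UTC+6:30: 08:23 + 6:30 = 14:53 on Dec 18.

14:53 on Dec 18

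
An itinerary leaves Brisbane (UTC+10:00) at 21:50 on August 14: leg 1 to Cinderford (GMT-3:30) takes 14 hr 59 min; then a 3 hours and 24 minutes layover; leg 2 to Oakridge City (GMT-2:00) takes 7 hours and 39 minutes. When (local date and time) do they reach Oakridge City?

11:52 on August 15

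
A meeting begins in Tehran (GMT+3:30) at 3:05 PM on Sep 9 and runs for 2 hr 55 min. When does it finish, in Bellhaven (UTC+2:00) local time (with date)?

Bellhaven is 1:30 behind Tehran.
After 2 hours 55 minutes it is 6:00 PM in Tehran.
Shift by the zone difference: 6:00 PM − 1:30 = 4:30 PM on Sep 9 in Bellhaven.

4:30 PM on September 9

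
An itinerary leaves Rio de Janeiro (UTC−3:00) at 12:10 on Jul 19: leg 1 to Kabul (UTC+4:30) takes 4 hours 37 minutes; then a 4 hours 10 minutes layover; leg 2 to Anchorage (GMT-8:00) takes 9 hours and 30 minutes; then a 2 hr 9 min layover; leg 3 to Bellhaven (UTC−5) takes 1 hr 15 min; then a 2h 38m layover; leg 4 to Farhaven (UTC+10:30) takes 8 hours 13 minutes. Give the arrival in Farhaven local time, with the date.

10:12 on July 21

Convert departure to UTC: 12:10 + 3:00 = 15:10 UTC on Jul 19.
Add 4 hours 37 minutes leg 1 → 19:47 UTC.
Add 4 hours 10 minutes layover in Kabul → 23:57 UTC.
Add 9 hours 30 minutes leg 2 → 09:27 UTC (Jul 20).
Add 2 hours and 9 minutes layover in Anchorage → 11:36 UTC.
Add 1 hour and 15 minutes leg 3 → 12:51 UTC.
Add 2 hours 38 minutes layover in Bellhaven → 15:29 UTC.
Add 8 hours 13 minutes leg 4 → 23:42 UTC.
Farhaven is UTC+10:30, so local arrival = 23:42 + 10:30 = 10:12 on Jul 21.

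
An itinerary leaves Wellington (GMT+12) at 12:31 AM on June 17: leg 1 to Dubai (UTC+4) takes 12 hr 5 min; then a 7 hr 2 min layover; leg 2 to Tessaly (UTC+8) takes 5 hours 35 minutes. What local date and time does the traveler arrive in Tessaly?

Convert departure to UTC: 12:31 AM − 12:00 = 12:31 PM UTC on Jun 16.
Add 12 hours 5 minutes leg 1 → 12:36 AM UTC (Jun 17).
Add 7 hours 2 minutes layover in Dubai → 7:38 AM UTC.
Add 5 hours 35 minutes leg 2 → 1:13 PM UTC.
Tessaly is UTC+8:00, so local arrival = 1:13 PM + 8:00 = 9:13 PM on Jun 17.

9:13 PM on June 17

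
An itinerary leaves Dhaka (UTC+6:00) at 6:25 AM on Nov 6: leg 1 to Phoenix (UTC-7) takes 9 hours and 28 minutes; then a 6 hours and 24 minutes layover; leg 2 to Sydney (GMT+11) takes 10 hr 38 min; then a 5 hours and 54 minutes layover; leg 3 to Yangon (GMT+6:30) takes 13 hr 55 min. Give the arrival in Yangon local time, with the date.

Convert departure to UTC: 6:25 AM − 6:00 = 12:25 AM UTC on Nov 6.
Add 9 hours and 28 minutes leg 1 → 9:53 AM UTC.
Add 6 hours 24 minutes layover in Phoenix → 4:17 PM UTC.
Add 10 hours and 38 minutes leg 2 → 2:55 AM UTC (Nov 7).
Add 5 hours and 54 minutes layover in Sydney → 8:49 AM UTC.
Add 13 hours and 55 minutes leg 3 → 10:44 PM UTC.
Yangon is UTC+6:30, so local arrival = 10:44 PM + 6:30 = 5:14 AM on Nov 8.

5:14 AM on November 8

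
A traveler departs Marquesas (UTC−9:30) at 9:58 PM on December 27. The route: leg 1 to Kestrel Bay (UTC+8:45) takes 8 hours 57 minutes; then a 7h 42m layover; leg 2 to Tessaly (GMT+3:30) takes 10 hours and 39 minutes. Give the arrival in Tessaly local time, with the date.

Convert departure to UTC: 9:58 PM + 9:30 = 7:28 AM UTC on Dec 28.
Add 8 hours and 57 minutes leg 1 → 4:25 PM UTC.
Add 7 hours and 42 minutes layover in Kestrel Bay → 12:07 AM UTC (Dec 29).
Add 10 hours 39 minutes leg 2 → 10:46 AM UTC.
Tessaly is UTC+3:30, so local arrival = 10:46 AM + 3:30 = 2:16 PM on Dec 29.

2:16 PM on December 29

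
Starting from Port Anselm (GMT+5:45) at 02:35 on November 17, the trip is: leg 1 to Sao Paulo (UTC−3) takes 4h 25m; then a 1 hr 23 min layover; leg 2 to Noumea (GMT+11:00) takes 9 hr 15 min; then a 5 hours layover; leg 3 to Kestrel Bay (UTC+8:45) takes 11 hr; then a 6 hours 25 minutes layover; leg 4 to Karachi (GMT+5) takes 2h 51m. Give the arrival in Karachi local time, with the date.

Convert departure to UTC: 02:35 − 5:45 = 20:50 UTC on Nov 16.
Add 4 hours 25 minutes leg 1 → 01:15 UTC (Nov 17).
Add 1 hour and 23 minutes layover in Sao Paulo → 02:38 UTC.
Add 9 hours and 15 minutes leg 2 → 11:53 UTC.
Add 5 hours layover in Noumea → 16:53 UTC.
Add 11 hours leg 3 → 03:53 UTC (Nov 18).
Add 6 hours and 25 minutes layover in Kestrel Bay → 10:18 UTC.
Add 2 hours and 51 minutes leg 4 → 13:09 UTC.
Karachi is UTC+5:00, so local arrival = 13:09 + 5:00 = 18:09 on Nov 18.

18:09 on November 18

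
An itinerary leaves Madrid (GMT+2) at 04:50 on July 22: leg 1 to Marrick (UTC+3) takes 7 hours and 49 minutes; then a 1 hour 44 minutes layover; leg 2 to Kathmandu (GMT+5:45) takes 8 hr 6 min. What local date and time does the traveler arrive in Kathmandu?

02:14 on July 23

Convert departure to UTC: 04:50 − 2:00 = 02:50 UTC on Jul 22.
Add 7 hours and 49 minutes leg 1 → 10:39 UTC.
Add 1 hour and 44 minutes layover in Marrick → 12:23 UTC.
Add 8 hours 6 minutes leg 2 → 20:29 UTC.
Kathmandu is UTC+5:45, so local arrival = 20:29 + 5:45 = 02:14 on Jul 23.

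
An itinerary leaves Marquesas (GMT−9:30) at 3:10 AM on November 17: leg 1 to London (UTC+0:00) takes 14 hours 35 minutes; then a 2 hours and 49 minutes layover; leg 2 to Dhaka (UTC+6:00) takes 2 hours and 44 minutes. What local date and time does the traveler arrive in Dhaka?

Convert departure to UTC: 3:10 AM + 9:30 = 12:40 PM UTC on Nov 17.
Add 14 hours and 35 minutes leg 1 → 3:15 AM UTC (Nov 18).
Add 2 hours and 49 minutes layover in London → 6:04 AM UTC.
Add 2 hours 44 minutes leg 2 → 8:48 AM UTC.
Dhaka is UTC+6:00, so local arrival = 8:48 AM + 6:00 = 2:48 PM on Nov 18.

2:48 PM on Nov 18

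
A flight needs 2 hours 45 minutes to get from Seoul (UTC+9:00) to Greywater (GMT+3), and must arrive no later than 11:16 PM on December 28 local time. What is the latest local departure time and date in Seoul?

Target arrival in UTC: 11:16 PM − 3:00 = 8:16 PM on Dec 28.
Subtract 2 hours and 45 minutes → departure 5:31 PM UTC on Dec 28.
Seoul is UTC+9:00: 5:31 PM + 9:00 = 2:31 AM on Dec 29.

2:31 AM on December 29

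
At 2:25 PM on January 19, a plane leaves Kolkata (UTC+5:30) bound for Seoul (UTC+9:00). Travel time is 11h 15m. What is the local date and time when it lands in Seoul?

5:10 AM on January 20

Convert departure to UTC: 2:25 PM − 5:30 = 8:55 AM UTC on Jan 19.
Add 11 hours and 15 minutes travel time → 8:10 PM UTC.
Seoul is UTC+9:00, so local arrival = 8:10 PM + 9:00 = 5:10 AM on Jan 20.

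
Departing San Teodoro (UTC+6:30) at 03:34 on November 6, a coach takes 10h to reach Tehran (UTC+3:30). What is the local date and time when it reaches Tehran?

10:34 on November 6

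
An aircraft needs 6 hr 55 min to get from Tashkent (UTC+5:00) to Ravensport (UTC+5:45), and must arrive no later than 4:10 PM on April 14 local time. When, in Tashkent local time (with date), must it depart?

Target arrival in UTC: 4:10 PM − 5:45 = 10:25 AM on Apr 14.
Subtract 6 hours 55 minutes → departure 3:30 AM UTC on Apr 14.
Tashkent is UTC+5:00: 3:30 AM + 5:00 = 8:30 AM on Apr 14.

8:30 AM on Apr 14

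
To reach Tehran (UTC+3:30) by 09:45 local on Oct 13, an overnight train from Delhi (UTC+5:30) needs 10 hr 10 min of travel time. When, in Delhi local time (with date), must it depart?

01:35 on October 13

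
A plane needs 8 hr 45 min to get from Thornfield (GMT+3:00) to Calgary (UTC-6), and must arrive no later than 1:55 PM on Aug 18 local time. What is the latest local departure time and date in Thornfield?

Target arrival in UTC: 1:55 PM + 6:00 = 7:55 PM on Aug 18.
Subtract 8 hours 45 minutes → departure 11:10 AM UTC on Aug 18.
Thornfield is UTC+3:00: 11:10 AM + 3:00 = 2:10 PM on Aug 18.

2:10 PM on August 18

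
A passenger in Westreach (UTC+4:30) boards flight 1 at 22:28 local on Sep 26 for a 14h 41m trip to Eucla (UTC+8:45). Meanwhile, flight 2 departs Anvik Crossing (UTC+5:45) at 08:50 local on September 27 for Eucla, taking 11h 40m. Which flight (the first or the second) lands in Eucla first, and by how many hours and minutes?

Flight 1 in UTC: 22:28 − 4:30 = 17:58 on Sep 26.
+14 hours and 41 minutes → arrive 08:39 UTC on Sep 27.
Flight 2 in UTC: 08:50 − 5:45 = 03:05 on Sep 27.
+11 hours and 40 minutes → arrive 14:45 UTC on Sep 27.
Flight 1 lands earlier by 6 hours 6 minutes.

the first, by 6 hours 6 minutes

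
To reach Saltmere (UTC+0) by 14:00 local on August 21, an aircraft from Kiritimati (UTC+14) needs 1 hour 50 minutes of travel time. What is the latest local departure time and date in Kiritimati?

Target arrival is already UTC: 14:00 on Aug 21.
Subtract 1 hour 50 minutes → departure 12:10 UTC on Aug 21.
Kiritimati is UTC+14:00: 12:10 + 14:00 = 02:10 on Aug 22.

02:10 on August 22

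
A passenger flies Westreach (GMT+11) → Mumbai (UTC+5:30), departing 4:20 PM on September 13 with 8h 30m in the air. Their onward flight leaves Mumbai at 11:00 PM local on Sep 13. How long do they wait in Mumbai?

Convert departure to UTC: 4:20 PM − 11:00 = 5:20 AM UTC on Sep 13.
Add 8 hours and 30 minutes flight time → 1:50 PM UTC.
Mumbai is UTC+5:30, so local arrival = 1:50 PM + 5:30 = 7:20 PM on Sep 13.
Layover = 11:00 PM − 7:20 PM = 3 hours 40 minutes.

3 hours 40 minutes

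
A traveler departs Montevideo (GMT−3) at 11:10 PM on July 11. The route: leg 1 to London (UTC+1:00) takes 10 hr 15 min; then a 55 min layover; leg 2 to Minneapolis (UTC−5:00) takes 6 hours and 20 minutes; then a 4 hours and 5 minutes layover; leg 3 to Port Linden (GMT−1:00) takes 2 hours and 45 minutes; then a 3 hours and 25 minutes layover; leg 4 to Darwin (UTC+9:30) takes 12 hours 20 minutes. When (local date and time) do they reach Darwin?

Convert departure to UTC: 11:10 PM + 3:00 = 2:10 AM UTC on Jul 12.
Add 10 hours and 15 minutes leg 1 → 12:25 PM UTC.
Add 55 minutes layover in London → 1:20 PM UTC.
Add 6 hours and 20 minutes leg 2 → 7:40 PM UTC.
Add 4 hours and 5 minutes layover in Minneapolis → 11:45 PM UTC.
Add 2 hours and 45 minutes leg 3 → 2:30 AM UTC (Jul 13).
Add 3 hours 25 minutes layover in Port Linden → 5:55 AM UTC.
Add 12 hours 20 minutes leg 4 → 6:15 PM UTC.
Darwin is UTC+9:30, so local arrival = 6:15 PM + 9:30 = 3:45 AM on Jul 14.

3:45 AM on July 14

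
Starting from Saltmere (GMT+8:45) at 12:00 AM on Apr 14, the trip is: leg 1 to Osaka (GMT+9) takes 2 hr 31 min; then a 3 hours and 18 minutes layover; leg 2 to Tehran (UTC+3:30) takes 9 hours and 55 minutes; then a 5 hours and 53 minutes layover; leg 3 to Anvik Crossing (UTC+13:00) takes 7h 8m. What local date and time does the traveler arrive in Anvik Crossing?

Convert departure to UTC: 12:00 AM − 8:45 = 3:15 PM UTC on Apr 13.
Add 2 hours and 31 minutes leg 1 → 5:46 PM UTC.
Add 3 hours 18 minutes layover in Osaka → 9:04 PM UTC.
Add 9 hours and 55 minutes leg 2 → 6:59 AM UTC (Apr 14).
Add 5 hours and 53 minutes layover in Tehran → 12:52 PM UTC.
Add 7 hours 8 minutes leg 3 → 8:00 PM UTC.
Anvik Crossing is UTC+13:00, so local arrival = 8:00 PM + 13:00 = 9:00 AM on Apr 15.

9:00 AM on April 15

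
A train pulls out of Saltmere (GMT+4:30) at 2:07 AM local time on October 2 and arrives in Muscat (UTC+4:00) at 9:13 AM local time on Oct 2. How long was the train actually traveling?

7 hours 36 minutes

Muscat is 0:30 behind Saltmere.
Clock-face elapsed time (ignoring zones) is 7 hours 6 minutes.
Actual elapsed = 7 hours 6 minutes + 0:30 = 7 hours 36 minutes.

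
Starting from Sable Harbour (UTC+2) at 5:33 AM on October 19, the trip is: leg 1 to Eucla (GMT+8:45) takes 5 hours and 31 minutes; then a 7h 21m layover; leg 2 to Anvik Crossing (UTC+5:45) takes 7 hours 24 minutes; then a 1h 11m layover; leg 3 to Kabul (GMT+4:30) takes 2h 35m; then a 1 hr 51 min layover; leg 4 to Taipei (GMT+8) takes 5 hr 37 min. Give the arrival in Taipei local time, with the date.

7:03 PM on October 20

Convert departure to UTC: 5:33 AM − 2:00 = 3:33 AM UTC on Oct 19.
Add 5 hours and 31 minutes leg 1 → 9:04 AM UTC.
Add 7 hours and 21 minutes layover in Eucla → 4:25 PM UTC.
Add 7 hours and 24 minutes leg 2 → 11:49 PM UTC.
Add 1 hour and 11 minutes layover in Anvik Crossing → 1:00 AM UTC (Oct 20).
Add 2 hours and 35 minutes leg 3 → 3:35 AM UTC.
Add 1 hour and 51 minutes layover in Kabul → 5:26 AM UTC.
Add 5 hours and 37 minutes leg 4 → 11:03 AM UTC.
Taipei is UTC+8:00, so local arrival = 11:03 AM + 8:00 = 7:03 PM on Oct 20.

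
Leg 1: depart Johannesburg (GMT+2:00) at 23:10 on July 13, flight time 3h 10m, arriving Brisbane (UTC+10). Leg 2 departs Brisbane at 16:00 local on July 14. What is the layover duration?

5 hours 40 minutes

Convert departure to UTC: 23:10 − 2:00 = 21:10 UTC on Jul 13.
Add 3 hours 10 minutes flight time → 00:20 UTC (Jul 14).
Brisbane is UTC+10:00, so local arrival = 00:20 + 10:00 = 10:20 on Jul 14.
Layover = 16:00 − 10:20 = 5 hours 40 minutes.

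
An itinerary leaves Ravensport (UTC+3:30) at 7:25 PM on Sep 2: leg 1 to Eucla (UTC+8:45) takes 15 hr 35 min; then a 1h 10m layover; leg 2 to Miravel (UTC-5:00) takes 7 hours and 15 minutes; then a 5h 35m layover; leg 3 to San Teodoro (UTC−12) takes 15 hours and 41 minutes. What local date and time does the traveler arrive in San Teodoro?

Convert departure to UTC: 7:25 PM − 3:30 = 3:55 PM UTC on Sep 2.
Add 15 hours 35 minutes leg 1 → 7:30 AM UTC (Sep 3).
Add 1 hour 10 minutes layover in Eucla → 8:40 AM UTC.
Add 7 hours and 15 minutes leg 2 → 3:55 PM UTC.
Add 5 hours 35 minutes layover in Miravel → 9:30 PM UTC.
Add 15 hours 41 minutes leg 3 → 1:11 PM UTC (Sep 4).
San Teodoro is UTC−12:00, so local arrival = 1:11 PM − 12:00 = 1:11 AM on Sep 4.

1:11 AM on September 4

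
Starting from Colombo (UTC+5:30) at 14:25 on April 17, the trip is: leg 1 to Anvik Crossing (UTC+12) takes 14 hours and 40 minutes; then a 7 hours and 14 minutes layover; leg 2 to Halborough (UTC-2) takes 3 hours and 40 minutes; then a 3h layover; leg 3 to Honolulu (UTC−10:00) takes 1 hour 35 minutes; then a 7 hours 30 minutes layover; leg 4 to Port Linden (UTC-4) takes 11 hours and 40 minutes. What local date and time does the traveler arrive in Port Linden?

Convert departure to UTC: 14:25 − 5:30 = 08:55 UTC on Apr 17.
Add 14 hours and 40 minutes leg 1 → 23:35 UTC.
Add 7 hours and 14 minutes layover in Anvik Crossing → 06:49 UTC (Apr 18).
Add 3 hours 40 minutes leg 2 → 10:29 UTC.
Add 3 hours layover in Halborough → 13:29 UTC.
Add 1 hour and 35 minutes leg 3 → 15:04 UTC.
Add 7 hours and 30 minutes layover in Honolulu → 22:34 UTC.
Add 11 hours 40 minutes leg 4 → 10:14 UTC (Apr 19).
Port Linden is UTC−4:00, so local arrival = 10:14 − 4:00 = 06:14 on Apr 19.

06:14 on April 19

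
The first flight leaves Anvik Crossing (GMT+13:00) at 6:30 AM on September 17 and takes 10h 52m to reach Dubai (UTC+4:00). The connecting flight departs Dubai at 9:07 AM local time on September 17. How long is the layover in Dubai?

45 minutes

Convert departure to UTC: 6:30 AM − 13:00 = 5:30 PM UTC on Sep 16.
Add 10 hours and 52 minutes flight time → 4:22 AM UTC (Sep 17).
Dubai is UTC+4:00, so local arrival = 4:22 AM + 4:00 = 8:22 AM on Sep 17.
Layover = 9:07 AM − 8:22 AM = 45 minutes.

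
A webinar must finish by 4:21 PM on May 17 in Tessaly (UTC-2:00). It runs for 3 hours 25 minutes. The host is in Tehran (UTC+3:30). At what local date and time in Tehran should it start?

Target end time in UTC: 4:21 PM + 2:00 = 6:21 PM on May 17.
Subtract 3 hours 25 minutes → start 2:56 PM UTC on May 17.
Tehran is UTC+3:30: 2:56 PM + 3:30 = 6:26 PM on May 17.

6:26 PM on May 17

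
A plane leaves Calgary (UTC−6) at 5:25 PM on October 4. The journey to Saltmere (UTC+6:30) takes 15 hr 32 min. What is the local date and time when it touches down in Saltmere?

Convert departure to UTC: 5:25 PM + 6:00 = 11:25 PM UTC on Oct 4.
Add 15 hours and 32 minutes travel time → 2:57 PM UTC (Oct 5).
Saltmere is UTC+6:30, so local arrival = 2:57 PM + 6:30 = 9:27 PM on Oct 5.

9:27 PM on October 5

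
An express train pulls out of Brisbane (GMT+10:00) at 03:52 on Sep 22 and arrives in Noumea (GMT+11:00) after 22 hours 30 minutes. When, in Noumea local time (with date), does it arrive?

03:22 on September 23

Convert departure to UTC: 03:52 − 10:00 = 17:52 UTC on Sep 21.
Add 22 hours and 30 minutes travel time → 16:22 UTC (Sep 22).
Noumea is UTC+11:00, so local arrival = 16:22 + 11:00 = 03:22 on Sep 23.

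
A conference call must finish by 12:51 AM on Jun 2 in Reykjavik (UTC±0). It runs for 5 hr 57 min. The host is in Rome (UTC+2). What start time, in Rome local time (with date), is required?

Target end time is already UTC: 12:51 AM on Jun 2.
Subtract 5 hours and 57 minutes → start 6:54 PM UTC on Jun 1.
Rome is UTC+2:00: 6:54 PM + 2:00 = 8:54 PM on Jun 1.

8:54 PM on Jun 1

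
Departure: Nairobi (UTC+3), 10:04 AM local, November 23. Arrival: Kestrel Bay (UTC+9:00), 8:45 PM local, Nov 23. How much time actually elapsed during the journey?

Departure in UTC: 10:04 AM − 3:00 = 7:04 AM on Nov 23.
Arrival in UTC: 8:45 PM − 9:00 = 11:45 AM on Nov 23.
Elapsed = 11:45 AM − 7:04 AM = 4 hours 41 minutes.

4 hours 41 minutes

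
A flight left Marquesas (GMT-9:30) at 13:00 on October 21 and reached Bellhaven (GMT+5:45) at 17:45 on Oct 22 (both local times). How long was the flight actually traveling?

13 hours 30 minutes

Bellhaven is 15:15 ahead of Marquesas.
Clock-face elapsed time (ignoring zones) is 28 hours 45 minutes.
Actual elapsed = 28 hours 45 minutes − 15:15 = 13 hours 30 minutes.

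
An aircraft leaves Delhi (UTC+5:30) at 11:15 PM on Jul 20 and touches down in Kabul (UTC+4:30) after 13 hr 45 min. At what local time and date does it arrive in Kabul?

Kabul is 1:00 behind Delhi.
After 13 hours 45 minutes it is 1:00 PM (Jul 21) in Delhi.
Shift by the zone difference: 1:00 PM − 1:00 = 12:00 PM on Jul 21 in Kabul.

12:00 PM on July 21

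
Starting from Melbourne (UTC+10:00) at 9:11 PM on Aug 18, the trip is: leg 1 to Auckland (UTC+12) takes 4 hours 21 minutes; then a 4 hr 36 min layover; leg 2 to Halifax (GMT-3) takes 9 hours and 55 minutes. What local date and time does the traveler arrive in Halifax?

Convert departure to UTC: 9:11 PM − 10:00 = 11:11 AM UTC on Aug 18.
Add 4 hours 21 minutes leg 1 → 3:32 PM UTC.
Add 4 hours and 36 minutes layover in Auckland → 8:08 PM UTC.
Add 9 hours 55 minutes leg 2 → 6:03 AM UTC (Aug 19).
Halifax is UTC−3:00, so local arrival = 6:03 AM − 3:00 = 3:03 AM on Aug 19.

3:03 AM on August 19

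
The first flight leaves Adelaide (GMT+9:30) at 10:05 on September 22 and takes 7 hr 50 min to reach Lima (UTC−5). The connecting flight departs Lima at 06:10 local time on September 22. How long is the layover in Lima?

2 hours 45 minutes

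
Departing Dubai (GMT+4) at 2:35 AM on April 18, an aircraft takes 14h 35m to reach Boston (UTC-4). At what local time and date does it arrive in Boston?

9:10 AM on April 18

Convert departure to UTC: 2:35 AM − 4:00 = 10:35 PM UTC on Apr 17.
Add 14 hours and 35 minutes travel time → 1:10 PM UTC (Apr 18).
Boston is UTC−4:00, so local arrival = 1:10 PM − 4:00 = 9:10 AM on Apr 18.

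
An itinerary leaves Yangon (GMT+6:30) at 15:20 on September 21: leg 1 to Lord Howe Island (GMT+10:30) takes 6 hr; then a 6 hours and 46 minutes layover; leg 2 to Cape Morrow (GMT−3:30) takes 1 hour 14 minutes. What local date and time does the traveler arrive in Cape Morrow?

19:20 on September 21

Convert departure to UTC: 15:20 − 6:30 = 08:50 UTC on Sep 21.
Add 6 hours leg 1 → 14:50 UTC.
Add 6 hours 46 minutes layover in Lord Howe Island → 21:36 UTC.
Add 1 hour 14 minutes leg 2 → 22:50 UTC.
Cape Morrow is UTC−3:30, so local arrival = 22:50 − 3:30 = 19:20 on Sep 21.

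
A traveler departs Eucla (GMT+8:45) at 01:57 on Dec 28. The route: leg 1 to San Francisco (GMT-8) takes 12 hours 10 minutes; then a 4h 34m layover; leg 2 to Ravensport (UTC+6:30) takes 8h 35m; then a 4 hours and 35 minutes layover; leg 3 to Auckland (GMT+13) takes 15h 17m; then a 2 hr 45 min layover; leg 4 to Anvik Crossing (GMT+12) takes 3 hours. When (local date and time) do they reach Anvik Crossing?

Convert departure to UTC: 01:57 − 8:45 = 17:12 UTC on Dec 27.
Add 12 hours and 10 minutes leg 1 → 05:22 UTC (Dec 28).
Add 4 hours and 34 minutes layover in San Francisco → 09:56 UTC.
Add 8 hours and 35 minutes leg 2 → 18:31 UTC.
Add 4 hours 35 minutes layover in Ravensport → 23:06 UTC.
Add 15 hours 17 minutes leg 3 → 14:23 UTC (Dec 29).
Add 2 hours and 45 minutes layover in Auckland → 17:08 UTC.
Add 3 hours leg 4 → 20:08 UTC.
Anvik Crossing is UTC+12:00, so local arrival = 20:08 + 12:00 = 08:08 on Dec 30.

08:08 on December 30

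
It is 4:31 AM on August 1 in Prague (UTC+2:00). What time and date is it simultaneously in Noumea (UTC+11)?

Noumea is 9:00 ahead of Prague.
Shift by the zone difference: 4:31 AM + 9:00 = 1:31 PM on Aug 1 in Noumea.

1:31 PM on August 1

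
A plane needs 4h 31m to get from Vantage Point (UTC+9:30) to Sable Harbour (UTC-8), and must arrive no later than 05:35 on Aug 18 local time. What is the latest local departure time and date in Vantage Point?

18:34 on Aug 18

Target arrival in UTC: 05:35 + 8:00 = 13:35 on Aug 18.
Subtract 4 hours 31 minutes → departure 09:04 UTC on Aug 18.
Vantage Point is UTC+9:30: 09:04 + 9:30 = 18:34 on Aug 18.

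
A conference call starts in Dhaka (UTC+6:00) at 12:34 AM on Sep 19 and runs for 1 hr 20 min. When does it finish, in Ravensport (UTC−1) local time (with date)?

6:54 PM on September 18

Convert start to UTC: 12:34 AM − 6:00 = 6:34 PM UTC on Sep 18.
Add 1 hour 20 minutes duration → 7:54 PM UTC.
Ravensport is UTC−1:00, so local end time = 7:54 PM − 1:00 = 6:54 PM on Sep 18.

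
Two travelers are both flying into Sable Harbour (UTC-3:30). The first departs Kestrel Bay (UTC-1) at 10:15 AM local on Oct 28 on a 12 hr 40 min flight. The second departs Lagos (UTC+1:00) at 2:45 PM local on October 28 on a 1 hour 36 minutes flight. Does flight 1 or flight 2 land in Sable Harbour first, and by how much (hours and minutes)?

the second, by 8 hours 34 minutes

Flight 1 in UTC: 10:15 AM + 1:00 = 11:15 AM on Oct 28.
+12 hours and 40 minutes → arrive 11:55 PM UTC on Oct 28.
Flight 2 in UTC: 2:45 PM − 1:00 = 1:45 PM on Oct 28.
+1 hour 36 minutes → arrive 3:21 PM UTC on Oct 28.
Flight 2 lands earlier by 8 hours 34 minutes.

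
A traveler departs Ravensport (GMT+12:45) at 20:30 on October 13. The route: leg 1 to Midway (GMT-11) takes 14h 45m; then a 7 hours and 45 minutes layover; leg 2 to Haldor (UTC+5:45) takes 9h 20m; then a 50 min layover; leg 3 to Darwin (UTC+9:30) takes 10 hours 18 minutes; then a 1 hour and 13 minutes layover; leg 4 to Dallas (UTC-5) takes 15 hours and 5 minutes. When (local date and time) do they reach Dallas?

14:01 on October 15

Convert departure to UTC: 20:30 − 12:45 = 07:45 UTC on Oct 13.
Add 14 hours and 45 minutes leg 1 → 22:30 UTC.
Add 7 hours and 45 minutes layover in Midway → 06:15 UTC (Oct 14).
Add 9 hours 20 minutes leg 2 → 15:35 UTC.
Add 50 minutes layover in Haldor → 16:25 UTC.
Add 10 hours and 18 minutes leg 3 → 02:43 UTC (Oct 15).
Add 1 hour and 13 minutes layover in Darwin → 03:56 UTC.
Add 15 hours and 5 minutes leg 4 → 19:01 UTC.
Dallas is UTC−5:00, so local arrival = 19:01 − 5:00 = 14:01 on Oct 15.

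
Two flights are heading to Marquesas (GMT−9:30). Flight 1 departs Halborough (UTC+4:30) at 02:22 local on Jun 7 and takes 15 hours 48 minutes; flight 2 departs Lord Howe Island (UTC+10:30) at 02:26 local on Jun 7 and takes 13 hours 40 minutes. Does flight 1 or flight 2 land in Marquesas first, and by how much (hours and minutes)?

the second, by 8 hours 4 minutes

Flight 1 in UTC: 02:22 − 4:30 = 21:52 on Jun 6.
+15 hours 48 minutes → arrive 13:40 UTC on Jun 7.
Flight 2 in UTC: 02:26 − 10:30 = 15:56 on Jun 6.
+13 hours and 40 minutes → arrive 05:36 UTC on Jun 7.
Flight 2 lands earlier by 8 hours 4 minutes.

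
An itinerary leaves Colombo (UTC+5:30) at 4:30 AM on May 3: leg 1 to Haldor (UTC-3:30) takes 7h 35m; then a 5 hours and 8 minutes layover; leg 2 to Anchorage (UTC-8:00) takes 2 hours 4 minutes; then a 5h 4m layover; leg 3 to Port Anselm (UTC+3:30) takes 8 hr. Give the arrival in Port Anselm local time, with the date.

6:21 AM on May 4

Convert departure to UTC: 4:30 AM − 5:30 = 11:00 PM UTC on May 2.
Add 7 hours 35 minutes leg 1 → 6:35 AM UTC (May 3).
Add 5 hours 8 minutes layover in Haldor → 11:43 AM UTC.
Add 2 hours 4 minutes leg 2 → 1:47 PM UTC.
Add 5 hours and 4 minutes layover in Anchorage → 6:51 PM UTC.
Add 8 hours leg 3 → 2:51 AM UTC (May 4).
Port Anselm is UTC+3:30, so local arrival = 2:51 AM + 3:30 = 6:21 AM on May 4.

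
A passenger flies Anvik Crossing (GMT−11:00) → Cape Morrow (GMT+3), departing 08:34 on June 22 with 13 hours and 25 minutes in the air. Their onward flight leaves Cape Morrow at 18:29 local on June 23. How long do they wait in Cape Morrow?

6 hours 30 minutes

Convert departure to UTC: 08:34 + 11:00 = 19:34 UTC on Jun 22.
Add 13 hours and 25 minutes flight time → 08:59 UTC (Jun 23).
Cape Morrow is UTC+3:00, so local arrival = 08:59 + 3:00 = 11:59 on Jun 23.
Layover = 18:29 − 11:59 = 6 hours 30 minutes.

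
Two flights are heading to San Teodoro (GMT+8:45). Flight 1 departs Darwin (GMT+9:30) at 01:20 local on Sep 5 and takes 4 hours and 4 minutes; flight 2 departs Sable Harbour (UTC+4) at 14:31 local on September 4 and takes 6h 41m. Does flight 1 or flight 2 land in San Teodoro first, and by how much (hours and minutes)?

Flight 1 in UTC: 01:20 − 9:30 = 15:50 on Sep 4.
+4 hours and 4 minutes → arrive 19:54 UTC on Sep 4.
Flight 2 in UTC: 14:31 − 4:00 = 10:31 on Sep 4.
+6 hours 41 minutes → arrive 17:12 UTC on Sep 4.
Flight 2 lands earlier by 2 hours 42 minutes.

the second, by 2 hours 42 minutes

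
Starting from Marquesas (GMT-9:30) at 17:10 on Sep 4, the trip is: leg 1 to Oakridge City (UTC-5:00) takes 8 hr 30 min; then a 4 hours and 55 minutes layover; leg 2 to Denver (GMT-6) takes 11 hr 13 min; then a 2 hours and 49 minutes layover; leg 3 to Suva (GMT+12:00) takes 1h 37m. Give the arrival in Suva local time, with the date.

19:44 on September 6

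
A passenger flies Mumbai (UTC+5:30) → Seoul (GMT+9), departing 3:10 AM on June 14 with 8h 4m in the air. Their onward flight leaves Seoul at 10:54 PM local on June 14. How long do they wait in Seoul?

Convert departure to UTC: 3:10 AM − 5:30 = 9:40 PM UTC on Jun 13.
Add 8 hours 4 minutes flight time → 5:44 AM UTC (Jun 14).
Seoul is UTC+9:00, so local arrival = 5:44 AM + 9:00 = 2:44 PM on Jun 14.
Layover = 10:54 PM − 2:44 PM = 8 hours 10 minutes.

8 hours 10 minutes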